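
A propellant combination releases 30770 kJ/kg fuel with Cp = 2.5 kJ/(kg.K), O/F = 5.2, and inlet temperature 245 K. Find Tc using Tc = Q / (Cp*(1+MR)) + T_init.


Tc = 30770 / (2.5 * (1 + 5.2)) + 245 = 2230 K

2230 K


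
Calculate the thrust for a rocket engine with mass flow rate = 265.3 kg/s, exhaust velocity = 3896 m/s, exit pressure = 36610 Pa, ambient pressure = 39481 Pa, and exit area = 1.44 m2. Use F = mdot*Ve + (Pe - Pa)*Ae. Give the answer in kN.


F = 265.3 * 3896 + (36610 - 39481) * 1.44 = 1.0295e+06 N = 1029.5 kN

1029.5 kN


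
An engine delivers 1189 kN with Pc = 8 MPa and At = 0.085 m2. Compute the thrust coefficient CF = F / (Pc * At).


CF = 1189000 / (8e6 * 0.085) = 1.75

1.75


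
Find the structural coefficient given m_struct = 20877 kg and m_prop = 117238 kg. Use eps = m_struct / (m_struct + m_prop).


eps = 20877 / (20877 + 117238) = 0.1512

0.1512


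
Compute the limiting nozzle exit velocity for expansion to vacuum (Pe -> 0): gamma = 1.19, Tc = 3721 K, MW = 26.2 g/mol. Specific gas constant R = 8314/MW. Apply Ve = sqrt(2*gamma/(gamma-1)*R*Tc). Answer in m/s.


R = 8314 / 26.2 = 317.33 J/(kg.K)
Ve = sqrt(2 * 1.19 / (1.19 - 1) * 317.33 * 3721) = 3846 m/s

3846 m/s


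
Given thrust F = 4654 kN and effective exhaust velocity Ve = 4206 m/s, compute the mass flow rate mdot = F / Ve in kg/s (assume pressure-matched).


mdot = F / Ve = 4654000 / 4206 = 1106.5 kg/s

1106.5 kg/s


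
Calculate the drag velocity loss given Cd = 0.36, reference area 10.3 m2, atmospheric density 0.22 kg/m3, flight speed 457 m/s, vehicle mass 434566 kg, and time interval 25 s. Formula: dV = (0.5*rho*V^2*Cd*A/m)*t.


D = 0.5 * 0.22 * 457^2 * 0.36 * 10.3 = 85185.33 N
a = 85185.33 / 434566 = 0.196 m/s2
dV = 0.196 * 25 = 4.9 m/s

4.9 m/s


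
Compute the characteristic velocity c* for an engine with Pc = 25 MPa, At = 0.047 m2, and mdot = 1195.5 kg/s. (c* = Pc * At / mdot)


c* = 25e6 * 0.047 / 1195.5 = 983 m/s

983 m/s


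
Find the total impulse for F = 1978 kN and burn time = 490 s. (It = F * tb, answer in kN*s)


It = 1978 * 490 = 969220 kN*s

969220 kN*s


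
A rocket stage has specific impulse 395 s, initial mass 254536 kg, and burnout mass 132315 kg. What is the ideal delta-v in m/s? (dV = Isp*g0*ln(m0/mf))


Ve = 395 * 9.81 = 3874.95 m/s
dV = 3874.95 * ln(254536/132315) = 2535 m/s

2535 m/s


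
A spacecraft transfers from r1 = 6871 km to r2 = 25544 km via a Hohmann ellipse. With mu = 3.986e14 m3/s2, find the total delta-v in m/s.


V1 = sqrt(mu/r1) = 7616.56 m/s
dV1 = V1*(sqrt(2*r2/(r1+r2)) - 1) = 1945.36 m/s
V2 = sqrt(mu/r2) = 3950.25 m/s
dV2 = V2*(1 - sqrt(2*r1/(r1+r2))) = 1378.22 m/s
Total dV = 3324 m/s

3324 m/s


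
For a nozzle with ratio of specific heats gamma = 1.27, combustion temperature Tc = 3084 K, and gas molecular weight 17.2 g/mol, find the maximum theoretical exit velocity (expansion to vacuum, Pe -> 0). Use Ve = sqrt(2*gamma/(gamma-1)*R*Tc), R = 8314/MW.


R = 8314 / 17.2 = 483.37 J/(kg.K)
Ve = sqrt(2 * 1.27 / (1.27 - 1) * 483.37 * 3084) = 3745 m/s

3745 m/s


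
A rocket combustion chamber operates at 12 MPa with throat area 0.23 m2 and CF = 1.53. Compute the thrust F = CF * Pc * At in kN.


F = 1.53 * 12e6 * 0.23 = 4.2228e+06 N = 4222.8 kN

4222.8 kN


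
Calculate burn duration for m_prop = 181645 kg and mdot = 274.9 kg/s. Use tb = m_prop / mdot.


tb = 181645 / 274.9 = 660.8 s

660.8 s


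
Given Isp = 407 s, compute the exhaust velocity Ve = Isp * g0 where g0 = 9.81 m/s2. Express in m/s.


Ve = Isp * g0 = 407 * 9.81 = 3992.7 m/s

3992.7 m/s


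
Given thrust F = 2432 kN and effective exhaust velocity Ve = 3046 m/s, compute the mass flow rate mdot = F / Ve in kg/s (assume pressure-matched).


mdot = F / Ve = 2432000 / 3046 = 798.4 kg/s

798.4 kg/s


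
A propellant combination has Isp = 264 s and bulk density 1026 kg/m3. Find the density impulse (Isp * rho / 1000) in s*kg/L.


rho*Isp = 264 * 1026 / 1000 = 271 s*kg/L

271 s*kg/L


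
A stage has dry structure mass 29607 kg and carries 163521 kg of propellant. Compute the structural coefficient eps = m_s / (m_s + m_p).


eps = 29607 / (29607 + 163521) = 0.1533

0.1533


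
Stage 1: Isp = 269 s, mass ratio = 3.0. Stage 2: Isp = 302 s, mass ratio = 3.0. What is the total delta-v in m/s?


dV1 = 269 * 9.81 * ln(3.0) = 2899.1 m/s
dV2 = 302 * 9.81 * ln(3.0) = 3254.8 m/s
Total dV = 2899.1 + 3254.8 = 6153.9 m/s ~ 6154 m/s

6154 m/s


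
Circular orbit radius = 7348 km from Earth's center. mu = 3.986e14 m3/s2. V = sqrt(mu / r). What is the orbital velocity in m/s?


V = sqrt(3.986e14 / 7348000) = 7365 m/s

7365 m/s


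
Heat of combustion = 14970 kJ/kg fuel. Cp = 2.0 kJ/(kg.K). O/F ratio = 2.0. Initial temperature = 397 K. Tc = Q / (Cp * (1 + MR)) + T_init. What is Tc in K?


Tc = 14970 / (2.0 * (1 + 2.0)) + 397 = 2892 K

2892 K


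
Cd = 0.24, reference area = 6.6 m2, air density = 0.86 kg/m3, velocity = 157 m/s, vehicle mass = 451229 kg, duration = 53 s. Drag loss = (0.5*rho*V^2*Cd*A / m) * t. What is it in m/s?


D = 0.5 * 0.86 * 157^2 * 0.24 * 6.6 = 16788.93 N
a = 16788.93 / 451229 = 0.0372 m/s2
dV = 0.0372 * 53 = 2.0 m/s

2.0 m/s


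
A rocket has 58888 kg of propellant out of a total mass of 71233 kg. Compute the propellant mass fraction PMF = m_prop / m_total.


PMF = 58888 / 71233 = 0.827

0.827


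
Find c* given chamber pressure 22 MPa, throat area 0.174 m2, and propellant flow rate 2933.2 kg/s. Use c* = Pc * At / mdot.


c* = 22e6 * 0.174 / 2933.2 = 1305 m/s

1305 m/s


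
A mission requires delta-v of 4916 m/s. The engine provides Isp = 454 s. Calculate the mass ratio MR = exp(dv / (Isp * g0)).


Ve = 454 * 9.81 = 4453.74 m/s
MR = exp(4916 / 4453.74) = 3.016

3.016


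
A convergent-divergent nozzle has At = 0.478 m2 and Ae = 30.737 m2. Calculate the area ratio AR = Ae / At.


AR = 30.737 / 0.478 = 64.3

64.3


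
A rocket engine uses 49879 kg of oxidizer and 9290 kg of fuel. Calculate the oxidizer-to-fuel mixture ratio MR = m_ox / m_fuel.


MR = 49879 / 9290 = 5.37

5.37


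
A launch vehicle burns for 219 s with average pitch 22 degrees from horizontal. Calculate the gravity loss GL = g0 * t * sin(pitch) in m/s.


GL = 9.81 * 219 * sin(22 deg) = 805 m/s

805 m/s


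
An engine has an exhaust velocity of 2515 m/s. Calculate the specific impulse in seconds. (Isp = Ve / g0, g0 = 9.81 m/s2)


Isp = Ve / g0 = 2515 / 9.81 = 256.4 s

256.4 s


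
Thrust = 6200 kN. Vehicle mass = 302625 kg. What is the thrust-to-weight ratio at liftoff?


TWR = 6200000 / (302625 * 9.81) = 2.09

2.09


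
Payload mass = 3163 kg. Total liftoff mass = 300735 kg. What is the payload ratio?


PR = 3163 / 300735 = 0.0105

0.0105


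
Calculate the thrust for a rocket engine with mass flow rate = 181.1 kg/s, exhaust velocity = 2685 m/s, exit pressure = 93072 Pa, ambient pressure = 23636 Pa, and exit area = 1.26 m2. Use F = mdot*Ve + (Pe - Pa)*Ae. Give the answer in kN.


F = 181.1 * 2685 + (93072 - 23636) * 1.26 = 573743.0 N = 573.7 kN

573.7 kN


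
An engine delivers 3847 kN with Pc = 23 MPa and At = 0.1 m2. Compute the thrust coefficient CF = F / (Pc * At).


CF = 3847000 / (23e6 * 0.1) = 1.67

1.67


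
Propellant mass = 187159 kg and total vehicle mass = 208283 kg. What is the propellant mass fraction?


PMF = 187159 / 208283 = 0.899

0.899


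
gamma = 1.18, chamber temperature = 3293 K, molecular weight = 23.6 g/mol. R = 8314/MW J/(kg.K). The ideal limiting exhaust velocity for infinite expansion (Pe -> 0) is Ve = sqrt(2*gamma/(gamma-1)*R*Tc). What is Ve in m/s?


R = 8314 / 23.6 = 352.29 J/(kg.K)
Ve = sqrt(2 * 1.18 / (1.18 - 1) * 352.29 * 3293) = 3900 m/s

3900 m/s


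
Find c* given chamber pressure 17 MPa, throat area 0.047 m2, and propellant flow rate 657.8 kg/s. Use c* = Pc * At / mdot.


c* = 17e6 * 0.047 / 657.8 = 1215 m/s

1215 m/s


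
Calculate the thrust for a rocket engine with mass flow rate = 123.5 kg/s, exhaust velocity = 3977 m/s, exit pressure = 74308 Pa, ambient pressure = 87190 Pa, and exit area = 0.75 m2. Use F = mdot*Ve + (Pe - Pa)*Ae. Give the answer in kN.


F = 123.5 * 3977 + (74308 - 87190) * 0.75 = 481498.0 N = 481.5 kN

481.5 kN


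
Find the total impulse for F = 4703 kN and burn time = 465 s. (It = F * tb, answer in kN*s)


It = 4703 * 465 = 2186895 kN*s

2186895 kN*s


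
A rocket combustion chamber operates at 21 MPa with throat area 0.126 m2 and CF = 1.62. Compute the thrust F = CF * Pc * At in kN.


F = 1.62 * 21e6 * 0.126 = 4.2865e+06 N = 4286.5 kN

4286.5 kN


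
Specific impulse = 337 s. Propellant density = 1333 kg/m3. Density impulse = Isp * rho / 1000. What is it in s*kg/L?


rho*Isp = 337 * 1333 / 1000 = 449 s*kg/L

449 s*kg/L


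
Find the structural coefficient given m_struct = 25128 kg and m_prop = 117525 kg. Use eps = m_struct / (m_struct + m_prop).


eps = 25128 / (25128 + 117525) = 0.1761

0.1761


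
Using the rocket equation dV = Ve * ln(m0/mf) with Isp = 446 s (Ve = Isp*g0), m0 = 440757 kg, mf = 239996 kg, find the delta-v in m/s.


Ve = 446 * 9.81 = 4375.26 m/s
dV = 4375.26 * ln(440757/239996) = 2660 m/s

2660 m/s


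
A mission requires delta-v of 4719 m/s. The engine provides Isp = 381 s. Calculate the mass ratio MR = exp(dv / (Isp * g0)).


Ve = 381 * 9.81 = 3737.61 m/s
MR = exp(4719 / 3737.61) = 3.534

3.534


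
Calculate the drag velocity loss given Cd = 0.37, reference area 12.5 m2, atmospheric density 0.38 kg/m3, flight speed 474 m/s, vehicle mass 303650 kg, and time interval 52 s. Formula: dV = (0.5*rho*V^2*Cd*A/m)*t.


D = 0.5 * 0.38 * 474^2 * 0.37 * 12.5 = 197434.04 N
a = 197434.04 / 303650 = 0.6502 m/s2
dV = 0.6502 * 52 = 33.8 m/s

33.8 m/s


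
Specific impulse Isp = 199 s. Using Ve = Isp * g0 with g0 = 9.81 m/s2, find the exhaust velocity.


Ve = Isp * g0 = 199 * 9.81 = 1952.2 m/s

1952.2 m/s


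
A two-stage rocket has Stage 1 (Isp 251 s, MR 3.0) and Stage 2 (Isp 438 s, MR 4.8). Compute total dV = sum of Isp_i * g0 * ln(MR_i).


dV1 = 251 * 9.81 * ln(3.0) = 2705.1 m/s
dV2 = 438 * 9.81 * ln(4.8) = 6740.0 m/s
Total dV = 2705.1 + 6740.0 = 9445.1 m/s ~ 9445 m/s

9445 m/s


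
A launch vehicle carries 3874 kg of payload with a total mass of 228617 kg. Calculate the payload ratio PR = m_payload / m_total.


PR = 3874 / 228617 = 0.0169

0.0169


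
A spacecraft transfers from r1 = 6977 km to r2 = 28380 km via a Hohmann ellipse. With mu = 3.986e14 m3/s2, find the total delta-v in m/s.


V1 = sqrt(mu/r1) = 7558.48 m/s
dV1 = V1*(sqrt(2*r2/(r1+r2)) - 1) = 2018.26 m/s
V2 = sqrt(mu/r2) = 3747.68 m/s
dV2 = V2*(1 - sqrt(2*r1/(r1+r2))) = 1393.31 m/s
Total dV = 3412 m/s

3412 m/s


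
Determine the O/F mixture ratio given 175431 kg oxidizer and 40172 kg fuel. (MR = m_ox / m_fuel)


MR = 175431 / 40172 = 4.37

4.37


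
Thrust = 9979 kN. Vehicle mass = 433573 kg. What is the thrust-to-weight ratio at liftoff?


TWR = 9979000 / (433573 * 9.81) = 2.35

2.35


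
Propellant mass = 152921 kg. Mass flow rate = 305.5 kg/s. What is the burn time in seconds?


tb = 152921 / 305.5 = 500.6 s

500.6 s


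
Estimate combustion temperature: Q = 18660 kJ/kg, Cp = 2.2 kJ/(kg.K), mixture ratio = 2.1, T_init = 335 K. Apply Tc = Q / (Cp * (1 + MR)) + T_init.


Tc = 18660 / (2.2 * (1 + 2.1)) + 335 = 3071 K

3071 K


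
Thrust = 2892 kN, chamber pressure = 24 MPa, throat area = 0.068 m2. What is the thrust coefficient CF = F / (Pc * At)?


CF = 2892000 / (24e6 * 0.068) = 1.77

1.77


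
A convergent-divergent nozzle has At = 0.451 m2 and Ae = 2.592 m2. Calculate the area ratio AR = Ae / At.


AR = 2.592 / 0.451 = 5.7

5.7


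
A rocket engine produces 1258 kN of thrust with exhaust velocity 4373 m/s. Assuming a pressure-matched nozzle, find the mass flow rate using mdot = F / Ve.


mdot = F / Ve = 1258000 / 4373 = 287.7 kg/s

287.7 kg/s


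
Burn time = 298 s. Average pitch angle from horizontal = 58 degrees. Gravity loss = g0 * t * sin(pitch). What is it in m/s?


GL = 9.81 * 298 * sin(58 deg) = 2479 m/s

2479 m/s


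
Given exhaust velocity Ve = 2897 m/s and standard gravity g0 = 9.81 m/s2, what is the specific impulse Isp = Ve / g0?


Isp = Ve / g0 = 2897 / 9.81 = 295.3 s

295.3 s


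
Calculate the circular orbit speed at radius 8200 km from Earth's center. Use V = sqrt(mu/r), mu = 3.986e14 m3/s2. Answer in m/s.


V = sqrt(3.986e14 / 8200000) = 6972 m/s

6972 m/s


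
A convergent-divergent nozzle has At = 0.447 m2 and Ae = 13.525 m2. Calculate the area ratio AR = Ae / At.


AR = 13.525 / 0.447 = 30.3

30.3


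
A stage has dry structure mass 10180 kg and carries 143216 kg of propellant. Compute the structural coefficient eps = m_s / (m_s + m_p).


eps = 10180 / (10180 + 143216) = 0.0664

0.0664


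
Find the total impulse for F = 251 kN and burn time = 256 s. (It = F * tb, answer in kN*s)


It = 251 * 256 = 64256 kN*s

64256 kN*s


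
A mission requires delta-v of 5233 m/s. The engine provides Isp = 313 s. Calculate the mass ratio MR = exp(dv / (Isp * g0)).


Ve = 313 * 9.81 = 3070.53 m/s
MR = exp(5233 / 3070.53) = 5.497

5.497


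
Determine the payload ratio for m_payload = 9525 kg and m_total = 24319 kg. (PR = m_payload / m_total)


PR = 9525 / 24319 = 0.3917

0.3917


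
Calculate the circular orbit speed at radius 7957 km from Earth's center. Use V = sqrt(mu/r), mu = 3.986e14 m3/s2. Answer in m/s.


V = sqrt(3.986e14 / 7957000) = 7078 m/s

7078 m/s


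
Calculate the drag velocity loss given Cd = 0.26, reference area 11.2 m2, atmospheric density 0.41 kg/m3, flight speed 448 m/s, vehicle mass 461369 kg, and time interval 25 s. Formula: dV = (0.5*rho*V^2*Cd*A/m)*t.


D = 0.5 * 0.41 * 448^2 * 0.26 * 11.2 = 119812.26 N
a = 119812.26 / 461369 = 0.2597 m/s2
dV = 0.2597 * 25 = 6.5 m/s

6.5 m/s


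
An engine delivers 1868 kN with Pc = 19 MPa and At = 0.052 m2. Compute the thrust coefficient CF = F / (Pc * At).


CF = 1868000 / (19e6 * 0.052) = 1.89

1.89


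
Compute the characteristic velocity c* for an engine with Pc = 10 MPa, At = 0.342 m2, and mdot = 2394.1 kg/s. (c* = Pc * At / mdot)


c* = 10e6 * 0.342 / 2394.1 = 1429 m/s

1429 m/s


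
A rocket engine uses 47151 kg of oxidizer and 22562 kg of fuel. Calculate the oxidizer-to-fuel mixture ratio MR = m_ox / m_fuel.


MR = 47151 / 22562 = 2.09

2.09


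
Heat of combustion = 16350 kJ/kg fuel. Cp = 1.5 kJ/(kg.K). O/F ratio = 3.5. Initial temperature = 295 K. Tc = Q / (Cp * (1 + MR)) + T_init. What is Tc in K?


Tc = 16350 / (1.5 * (1 + 3.5)) + 295 = 2717 K

2717 K


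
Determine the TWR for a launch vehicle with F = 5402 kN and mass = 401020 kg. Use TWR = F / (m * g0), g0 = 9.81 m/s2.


TWR = 5402000 / (401020 * 9.81) = 1.37

1.37


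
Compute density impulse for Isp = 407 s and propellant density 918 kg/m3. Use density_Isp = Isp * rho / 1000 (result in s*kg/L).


rho*Isp = 407 * 918 / 1000 = 374 s*kg/L

374 s*kg/L


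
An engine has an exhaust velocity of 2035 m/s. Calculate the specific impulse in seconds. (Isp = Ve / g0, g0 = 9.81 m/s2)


Isp = Ve / g0 = 2035 / 9.81 = 207.4 s

207.4 s


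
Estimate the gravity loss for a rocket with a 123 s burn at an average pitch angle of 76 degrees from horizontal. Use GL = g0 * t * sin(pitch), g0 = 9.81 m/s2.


GL = 9.81 * 123 * sin(76 deg) = 1171 m/s

1171 m/s


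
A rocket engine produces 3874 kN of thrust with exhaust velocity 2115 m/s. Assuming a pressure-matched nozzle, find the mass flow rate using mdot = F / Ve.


mdot = F / Ve = 3874000 / 2115 = 1831.7 kg/s

1831.7 kg/s


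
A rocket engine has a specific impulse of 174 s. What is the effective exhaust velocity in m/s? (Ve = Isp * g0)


Ve = Isp * g0 = 174 * 9.81 = 1706.9 m/s

1706.9 m/s


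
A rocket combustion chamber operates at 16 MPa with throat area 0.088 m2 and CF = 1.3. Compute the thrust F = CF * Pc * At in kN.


F = 1.3 * 16e6 * 0.088 = 1.8304e+06 N = 1830.4 kN

1830.4 kN


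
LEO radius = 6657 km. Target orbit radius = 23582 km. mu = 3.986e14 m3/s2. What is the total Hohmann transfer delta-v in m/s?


V1 = sqrt(mu/r1) = 7738.01 m/s
dV1 = V1*(sqrt(2*r2/(r1+r2)) - 1) = 1925.86 m/s
V2 = sqrt(mu/r2) = 4111.29 m/s
dV2 = V2*(1 - sqrt(2*r1/(r1+r2))) = 1383.26 m/s
Total dV = 3309 m/s

3309 m/s


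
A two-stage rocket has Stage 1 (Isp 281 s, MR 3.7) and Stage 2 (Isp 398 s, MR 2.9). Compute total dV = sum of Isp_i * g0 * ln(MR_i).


dV1 = 281 * 9.81 * ln(3.7) = 3606.6 m/s
dV2 = 398 * 9.81 * ln(2.9) = 4157.0 m/s
Total dV = 3606.6 + 4157.0 = 7763.6 m/s ~ 7764 m/s

7764 m/s


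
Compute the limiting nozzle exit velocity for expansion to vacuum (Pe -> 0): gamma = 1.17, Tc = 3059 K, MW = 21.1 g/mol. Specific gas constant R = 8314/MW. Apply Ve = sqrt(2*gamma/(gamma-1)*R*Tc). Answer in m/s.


R = 8314 / 21.1 = 394.03 J/(kg.K)
Ve = sqrt(2 * 1.17 / (1.17 - 1) * 394.03 * 3059) = 4073 m/s

4073 m/s


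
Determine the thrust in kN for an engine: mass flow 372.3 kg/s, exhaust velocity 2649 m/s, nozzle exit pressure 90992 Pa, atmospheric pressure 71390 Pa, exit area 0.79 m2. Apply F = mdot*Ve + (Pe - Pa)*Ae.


F = 372.3 * 2649 + (90992 - 71390) * 0.79 = 1.0017e+06 N = 1001.7 kN

1001.7 kN


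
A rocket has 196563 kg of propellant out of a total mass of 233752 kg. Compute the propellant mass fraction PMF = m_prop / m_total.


PMF = 196563 / 233752 = 0.841

0.841


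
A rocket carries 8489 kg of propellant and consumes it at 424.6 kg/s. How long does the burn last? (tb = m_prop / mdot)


tb = 8489 / 424.6 = 20.0 s

20.0 s


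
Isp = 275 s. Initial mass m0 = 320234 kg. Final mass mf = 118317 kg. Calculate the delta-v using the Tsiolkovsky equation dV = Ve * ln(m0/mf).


Ve = 275 * 9.81 = 2697.75 m/s
dV = 2697.75 * ln(320234/118317) = 2686 m/s

2686 m/s


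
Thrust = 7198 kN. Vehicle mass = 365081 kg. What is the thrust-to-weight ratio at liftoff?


TWR = 7198000 / (365081 * 9.81) = 2.01

2.01


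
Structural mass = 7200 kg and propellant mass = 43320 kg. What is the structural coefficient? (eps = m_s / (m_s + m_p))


eps = 7200 / (7200 + 43320) = 0.1425

0.1425


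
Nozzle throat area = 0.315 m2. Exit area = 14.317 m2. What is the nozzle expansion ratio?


AR = 14.317 / 0.315 = 45.5

45.5


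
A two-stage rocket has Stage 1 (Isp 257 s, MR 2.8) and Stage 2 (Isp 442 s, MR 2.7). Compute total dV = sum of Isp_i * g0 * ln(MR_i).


dV1 = 257 * 9.81 * ln(2.8) = 2595.8 m/s
dV2 = 442 * 9.81 * ln(2.7) = 4306.8 m/s
Total dV = 2595.8 + 4306.8 = 6902.6 m/s ~ 6903 m/s

6903 m/s


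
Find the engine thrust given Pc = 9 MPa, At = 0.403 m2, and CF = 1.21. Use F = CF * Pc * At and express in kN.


F = 1.21 * 9e6 * 0.403 = 4.3887e+06 N = 4388.7 kN

4388.7 kN


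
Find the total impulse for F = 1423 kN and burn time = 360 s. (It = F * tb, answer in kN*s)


It = 1423 * 360 = 512280 kN*s

512280 kN*s


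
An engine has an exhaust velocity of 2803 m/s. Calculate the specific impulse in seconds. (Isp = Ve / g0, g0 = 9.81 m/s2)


Isp = Ve / g0 = 2803 / 9.81 = 285.7 s

285.7 s


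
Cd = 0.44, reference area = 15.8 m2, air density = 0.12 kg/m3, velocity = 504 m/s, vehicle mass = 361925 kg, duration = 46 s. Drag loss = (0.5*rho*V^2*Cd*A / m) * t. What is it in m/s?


D = 0.5 * 0.12 * 504^2 * 0.44 * 15.8 = 105955.15 N
a = 105955.15 / 361925 = 0.2928 m/s2
dV = 0.2928 * 46 = 13.5 m/s

13.5 m/s


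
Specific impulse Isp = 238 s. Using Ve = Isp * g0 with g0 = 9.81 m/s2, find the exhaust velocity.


Ve = Isp * g0 = 238 * 9.81 = 2334.8 m/s

2334.8 m/s


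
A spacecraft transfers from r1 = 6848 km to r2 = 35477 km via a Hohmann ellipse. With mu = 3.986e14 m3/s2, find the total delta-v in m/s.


V1 = sqrt(mu/r1) = 7629.34 m/s
dV1 = V1*(sqrt(2*r2/(r1+r2)) - 1) = 2248.84 m/s
V2 = sqrt(mu/r2) = 3351.93 m/s
dV2 = V2*(1 - sqrt(2*r1/(r1+r2))) = 1445.18 m/s
Total dV = 3694 m/s

3694 m/s


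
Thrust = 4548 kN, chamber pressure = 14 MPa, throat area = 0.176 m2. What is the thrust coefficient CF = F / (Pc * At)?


CF = 4548000 / (14e6 * 0.176) = 1.85

1.85


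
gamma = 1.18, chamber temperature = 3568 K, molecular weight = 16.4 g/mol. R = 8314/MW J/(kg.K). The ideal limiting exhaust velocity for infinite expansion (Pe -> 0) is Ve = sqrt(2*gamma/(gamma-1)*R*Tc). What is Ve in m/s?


R = 8314 / 16.4 = 506.95 J/(kg.K)
Ve = sqrt(2 * 1.18 / (1.18 - 1) * 506.95 * 3568) = 4870 m/s

4870 m/s


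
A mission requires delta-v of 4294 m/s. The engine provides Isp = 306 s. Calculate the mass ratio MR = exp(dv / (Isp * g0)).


Ve = 306 * 9.81 = 3001.86 m/s
MR = exp(4294 / 3001.86) = 4.181

4.181


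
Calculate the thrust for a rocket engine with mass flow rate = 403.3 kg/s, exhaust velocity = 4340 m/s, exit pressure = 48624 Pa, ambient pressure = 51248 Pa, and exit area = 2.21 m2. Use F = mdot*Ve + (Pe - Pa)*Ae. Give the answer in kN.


F = 403.3 * 4340 + (48624 - 51248) * 2.21 = 1.7445e+06 N = 1744.5 kN

1744.5 kN


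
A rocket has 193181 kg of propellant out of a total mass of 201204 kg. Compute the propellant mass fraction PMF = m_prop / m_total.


PMF = 193181 / 201204 = 0.96

0.96


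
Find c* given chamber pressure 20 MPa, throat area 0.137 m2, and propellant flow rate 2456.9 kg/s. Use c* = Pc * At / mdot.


c* = 20e6 * 0.137 / 2456.9 = 1115 m/s

1115 m/s


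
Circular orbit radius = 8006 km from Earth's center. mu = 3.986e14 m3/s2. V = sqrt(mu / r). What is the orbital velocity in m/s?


V = sqrt(3.986e14 / 8006000) = 7056 m/s

7056 m/s


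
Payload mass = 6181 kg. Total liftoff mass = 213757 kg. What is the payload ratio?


PR = 6181 / 213757 = 0.0289

0.0289


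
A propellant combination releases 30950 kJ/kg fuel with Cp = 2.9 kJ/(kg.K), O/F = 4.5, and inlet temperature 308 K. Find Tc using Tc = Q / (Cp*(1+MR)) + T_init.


Tc = 30950 / (2.9 * (1 + 4.5)) + 308 = 2248 K

2248 K


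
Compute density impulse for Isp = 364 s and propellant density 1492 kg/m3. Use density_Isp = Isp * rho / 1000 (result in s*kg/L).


rho*Isp = 364 * 1492 / 1000 = 543 s*kg/L

543 s*kg/L


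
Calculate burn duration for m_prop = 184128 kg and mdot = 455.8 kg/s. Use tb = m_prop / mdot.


tb = 184128 / 455.8 = 404.0 s

404.0 s


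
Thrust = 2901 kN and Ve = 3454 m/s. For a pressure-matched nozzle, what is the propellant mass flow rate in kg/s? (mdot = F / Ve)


mdot = F / Ve = 2901000 / 3454 = 839.9 kg/s

839.9 kg/s


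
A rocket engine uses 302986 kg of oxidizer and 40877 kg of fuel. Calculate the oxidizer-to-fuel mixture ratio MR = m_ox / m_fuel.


MR = 302986 / 40877 = 7.41

7.41


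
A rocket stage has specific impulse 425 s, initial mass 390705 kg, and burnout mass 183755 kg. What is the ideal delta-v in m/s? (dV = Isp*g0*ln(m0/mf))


Ve = 425 * 9.81 = 4169.25 m/s
dV = 4169.25 * ln(390705/183755) = 3145 m/s

3145 m/s


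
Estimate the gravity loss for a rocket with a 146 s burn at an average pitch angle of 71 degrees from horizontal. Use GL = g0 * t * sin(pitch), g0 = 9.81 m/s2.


GL = 9.81 * 146 * sin(71 deg) = 1354 m/s

1354 m/s


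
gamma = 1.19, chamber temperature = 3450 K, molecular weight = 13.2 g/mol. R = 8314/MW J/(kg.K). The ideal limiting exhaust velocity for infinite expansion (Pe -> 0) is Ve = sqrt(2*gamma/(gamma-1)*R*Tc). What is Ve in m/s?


R = 8314 / 13.2 = 629.85 J/(kg.K)
Ve = sqrt(2 * 1.19 / (1.19 - 1) * 629.85 * 3450) = 5217 m/s

5217 m/s


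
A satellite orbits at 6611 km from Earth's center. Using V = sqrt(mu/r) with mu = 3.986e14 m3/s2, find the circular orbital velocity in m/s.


V = sqrt(3.986e14 / 6611000) = 7765 m/s

7765 m/s


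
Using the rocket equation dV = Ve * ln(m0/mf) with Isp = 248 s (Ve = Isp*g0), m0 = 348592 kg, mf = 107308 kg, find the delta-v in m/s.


Ve = 248 * 9.81 = 2432.88 m/s
dV = 2432.88 * ln(348592/107308) = 2866 m/s

2866 m/s


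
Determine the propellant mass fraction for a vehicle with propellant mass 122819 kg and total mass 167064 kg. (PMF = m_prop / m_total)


PMF = 122819 / 167064 = 0.735

0.735


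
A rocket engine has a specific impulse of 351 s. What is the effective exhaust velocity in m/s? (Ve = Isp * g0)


Ve = Isp * g0 = 351 * 9.81 = 3443.3 m/s

3443.3 m/s


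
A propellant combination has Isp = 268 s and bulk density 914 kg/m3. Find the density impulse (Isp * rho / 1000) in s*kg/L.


rho*Isp = 268 * 914 / 1000 = 245 s*kg/L

245 s*kg/L


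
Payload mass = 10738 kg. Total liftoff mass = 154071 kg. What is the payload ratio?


PR = 10738 / 154071 = 0.0697

0.0697


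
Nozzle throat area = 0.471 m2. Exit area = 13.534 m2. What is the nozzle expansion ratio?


AR = 13.534 / 0.471 = 28.7

28.7


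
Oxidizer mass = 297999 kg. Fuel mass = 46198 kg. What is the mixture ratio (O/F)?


MR = 297999 / 46198 = 6.45

6.45


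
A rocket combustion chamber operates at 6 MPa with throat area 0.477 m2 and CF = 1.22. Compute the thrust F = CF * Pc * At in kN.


F = 1.22 * 6e6 * 0.477 = 3.4916e+06 N = 3491.6 kN

3491.6 kN


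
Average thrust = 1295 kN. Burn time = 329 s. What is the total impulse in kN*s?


It = 1295 * 329 = 426055 kN*s

426055 kN*s


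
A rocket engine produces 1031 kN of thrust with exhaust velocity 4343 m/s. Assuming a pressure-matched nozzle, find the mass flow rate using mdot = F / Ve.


mdot = F / Ve = 1031000 / 4343 = 237.4 kg/s

237.4 kg/s


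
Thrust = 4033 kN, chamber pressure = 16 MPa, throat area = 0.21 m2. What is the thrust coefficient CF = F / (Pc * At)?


CF = 4033000 / (16e6 * 0.21) = 1.2

1.2


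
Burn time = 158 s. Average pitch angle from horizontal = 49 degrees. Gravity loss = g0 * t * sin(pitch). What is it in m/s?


GL = 9.81 * 158 * sin(49 deg) = 1170 m/s

1170 m/s


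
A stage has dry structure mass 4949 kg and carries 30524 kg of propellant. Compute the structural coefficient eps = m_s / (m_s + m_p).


eps = 4949 / (4949 + 30524) = 0.1395

0.1395


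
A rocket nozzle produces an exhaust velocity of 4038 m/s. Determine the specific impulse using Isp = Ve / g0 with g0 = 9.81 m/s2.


Isp = Ve / g0 = 4038 / 9.81 = 411.6 s

411.6 s


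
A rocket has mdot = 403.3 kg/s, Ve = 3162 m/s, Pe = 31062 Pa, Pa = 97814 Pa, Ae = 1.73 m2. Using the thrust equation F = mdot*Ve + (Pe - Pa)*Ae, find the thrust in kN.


F = 403.3 * 3162 + (31062 - 97814) * 1.73 = 1.1598e+06 N = 1159.8 kN

1159.8 kN


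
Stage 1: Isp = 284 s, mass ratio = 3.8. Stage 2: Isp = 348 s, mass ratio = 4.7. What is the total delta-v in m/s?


dV1 = 284 * 9.81 * ln(3.8) = 3719.4 m/s
dV2 = 348 * 9.81 * ln(4.7) = 5283.2 m/s
Total dV = 3719.4 + 5283.2 = 9002.6 m/s ~ 9003 m/s

9003 m/s


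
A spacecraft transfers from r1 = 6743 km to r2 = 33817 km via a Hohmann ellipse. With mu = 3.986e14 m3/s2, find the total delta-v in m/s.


V1 = sqrt(mu/r1) = 7688.51 m/s
dV1 = V1*(sqrt(2*r2/(r1+r2)) - 1) = 2239.81 m/s
V2 = sqrt(mu/r2) = 3433.22 m/s
dV2 = V2*(1 - sqrt(2*r1/(r1+r2))) = 1453.54 m/s
Total dV = 3693 m/s

3693 m/s


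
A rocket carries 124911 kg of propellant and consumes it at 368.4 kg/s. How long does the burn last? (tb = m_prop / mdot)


tb = 124911 / 368.4 = 339.1 s

339.1 s


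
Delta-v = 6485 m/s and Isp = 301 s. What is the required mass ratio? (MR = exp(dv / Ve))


Ve = 301 * 9.81 = 2952.81 m/s
MR = exp(6485 / 2952.81) = 8.991

8.991


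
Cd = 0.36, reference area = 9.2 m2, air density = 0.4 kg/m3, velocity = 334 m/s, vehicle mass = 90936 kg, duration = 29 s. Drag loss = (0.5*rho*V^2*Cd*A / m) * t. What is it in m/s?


D = 0.5 * 0.4 * 334^2 * 0.36 * 9.2 = 73894.69 N
a = 73894.69 / 90936 = 0.8126 m/s2
dV = 0.8126 * 29 = 23.6 m/s

23.6 m/s


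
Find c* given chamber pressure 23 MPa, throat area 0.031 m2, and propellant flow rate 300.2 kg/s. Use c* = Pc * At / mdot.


c* = 23e6 * 0.031 / 300.2 = 2375 m/s

2375 m/s


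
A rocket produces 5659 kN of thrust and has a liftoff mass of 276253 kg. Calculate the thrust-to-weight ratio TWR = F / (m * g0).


TWR = 5659000 / (276253 * 9.81) = 2.09

2.09


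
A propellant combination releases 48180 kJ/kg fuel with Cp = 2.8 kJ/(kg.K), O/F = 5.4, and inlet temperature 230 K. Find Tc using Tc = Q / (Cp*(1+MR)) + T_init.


Tc = 48180 / (2.8 * (1 + 5.4)) + 230 = 2919 K

2919 K


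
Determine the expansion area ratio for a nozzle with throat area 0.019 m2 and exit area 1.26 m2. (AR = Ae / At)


AR = 1.26 / 0.019 = 66.3

66.3


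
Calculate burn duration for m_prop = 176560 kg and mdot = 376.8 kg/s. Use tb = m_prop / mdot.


tb = 176560 / 376.8 = 468.6 s

468.6 s


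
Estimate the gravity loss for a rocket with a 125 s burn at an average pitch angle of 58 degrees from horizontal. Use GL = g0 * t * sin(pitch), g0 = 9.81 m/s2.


GL = 9.81 * 125 * sin(58 deg) = 1040 m/s

1040 m/s


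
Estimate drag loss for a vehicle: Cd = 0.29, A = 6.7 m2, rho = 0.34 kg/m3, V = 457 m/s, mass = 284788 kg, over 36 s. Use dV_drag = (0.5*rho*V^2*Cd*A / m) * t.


D = 0.5 * 0.34 * 457^2 * 0.29 * 6.7 = 68984.91 N
a = 68984.91 / 284788 = 0.2422 m/s2
dV = 0.2422 * 36 = 8.7 m/s

8.7 m/s


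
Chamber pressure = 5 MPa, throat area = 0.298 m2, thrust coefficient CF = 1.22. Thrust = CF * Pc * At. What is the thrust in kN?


F = 1.22 * 5e6 * 0.298 = 1.8178e+06 N = 1817.8 kN

1817.8 kN


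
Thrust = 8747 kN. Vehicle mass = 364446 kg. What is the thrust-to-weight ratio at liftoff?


TWR = 8747000 / (364446 * 9.81) = 2.45

2.45


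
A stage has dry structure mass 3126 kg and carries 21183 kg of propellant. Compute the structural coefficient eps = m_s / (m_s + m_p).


eps = 3126 / (3126 + 21183) = 0.1286

0.1286


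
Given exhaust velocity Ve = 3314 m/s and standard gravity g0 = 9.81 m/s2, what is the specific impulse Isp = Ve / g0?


Isp = Ve / g0 = 3314 / 9.81 = 337.8 s

337.8 s


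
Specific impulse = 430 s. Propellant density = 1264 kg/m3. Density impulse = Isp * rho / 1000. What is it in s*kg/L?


rho*Isp = 430 * 1264 / 1000 = 544 s*kg/L

544 s*kg/L


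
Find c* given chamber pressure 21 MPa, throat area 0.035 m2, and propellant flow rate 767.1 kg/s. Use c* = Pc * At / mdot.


c* = 21e6 * 0.035 / 767.1 = 958 m/s

958 m/s


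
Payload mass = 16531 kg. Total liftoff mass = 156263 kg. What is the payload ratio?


PR = 16531 / 156263 = 0.1058

0.1058


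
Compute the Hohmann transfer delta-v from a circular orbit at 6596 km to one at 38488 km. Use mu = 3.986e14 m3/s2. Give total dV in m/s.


V1 = sqrt(mu/r1) = 7773.71 m/s
dV1 = V1*(sqrt(2*r2/(r1+r2)) - 1) = 2383.98 m/s
V2 = sqrt(mu/r2) = 3218.15 m/s
dV2 = V2*(1 - sqrt(2*r1/(r1+r2))) = 1477.34 m/s
Total dV = 3861 m/s

3861 m/s


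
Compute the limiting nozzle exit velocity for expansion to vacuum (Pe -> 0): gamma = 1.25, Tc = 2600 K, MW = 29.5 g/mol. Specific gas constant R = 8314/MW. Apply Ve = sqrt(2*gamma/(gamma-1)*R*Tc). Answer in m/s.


R = 8314 / 29.5 = 281.83 J/(kg.K)
Ve = sqrt(2 * 1.25 / (1.25 - 1) * 281.83 * 2600) = 2707 m/s

2707 m/s


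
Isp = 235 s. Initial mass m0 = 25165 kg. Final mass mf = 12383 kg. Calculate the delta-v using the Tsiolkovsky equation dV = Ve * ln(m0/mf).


Ve = 235 * 9.81 = 2305.35 m/s
dV = 2305.35 * ln(25165/12383) = 1635 m/s

1635 m/s


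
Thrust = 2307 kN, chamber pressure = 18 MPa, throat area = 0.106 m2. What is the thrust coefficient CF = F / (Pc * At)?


CF = 2307000 / (18e6 * 0.106) = 1.21

1.21


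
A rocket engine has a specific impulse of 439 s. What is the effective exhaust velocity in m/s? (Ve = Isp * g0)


Ve = Isp * g0 = 439 * 9.81 = 4306.6 m/s

4306.6 m/s


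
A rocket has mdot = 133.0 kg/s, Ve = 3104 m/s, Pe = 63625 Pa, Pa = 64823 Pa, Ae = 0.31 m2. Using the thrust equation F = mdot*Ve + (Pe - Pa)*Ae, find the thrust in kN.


F = 133.0 * 3104 + (63625 - 64823) * 0.31 = 412461.0 N = 412.5 kN

412.5 kN


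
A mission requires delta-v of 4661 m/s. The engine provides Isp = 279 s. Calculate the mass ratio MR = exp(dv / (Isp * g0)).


Ve = 279 * 9.81 = 2736.99 m/s
MR = exp(4661 / 2736.99) = 5.49

5.49


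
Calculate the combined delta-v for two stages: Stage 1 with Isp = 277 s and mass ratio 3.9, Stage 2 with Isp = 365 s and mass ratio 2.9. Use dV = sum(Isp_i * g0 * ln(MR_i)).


dV1 = 277 * 9.81 * ln(3.9) = 3698.3 m/s
dV2 = 365 * 9.81 * ln(2.9) = 3812.4 m/s
Total dV = 3698.3 + 3812.4 = 7510.7 m/s ~ 7511 m/s

7511 m/s


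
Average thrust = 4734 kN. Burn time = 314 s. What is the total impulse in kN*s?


It = 4734 * 314 = 1486476 kN*s

1486476 kN*s


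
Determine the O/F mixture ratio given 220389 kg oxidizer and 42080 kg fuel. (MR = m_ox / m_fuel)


MR = 220389 / 42080 = 5.24

5.24


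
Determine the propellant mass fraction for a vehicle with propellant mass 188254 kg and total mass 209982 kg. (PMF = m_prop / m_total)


PMF = 188254 / 209982 = 0.897

0.897


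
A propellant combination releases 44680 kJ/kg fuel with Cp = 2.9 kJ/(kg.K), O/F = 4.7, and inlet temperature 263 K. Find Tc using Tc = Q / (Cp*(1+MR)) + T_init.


Tc = 44680 / (2.9 * (1 + 4.7)) + 263 = 2966 K

2966 K


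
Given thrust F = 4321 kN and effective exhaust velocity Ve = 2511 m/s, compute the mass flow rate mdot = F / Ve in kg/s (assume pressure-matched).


mdot = F / Ve = 4321000 / 2511 = 1720.8 kg/s

1720.8 kg/s


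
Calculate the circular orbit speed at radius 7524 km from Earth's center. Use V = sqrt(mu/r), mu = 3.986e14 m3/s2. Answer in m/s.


V = sqrt(3.986e14 / 7524000) = 7279 m/s

7279 m/s


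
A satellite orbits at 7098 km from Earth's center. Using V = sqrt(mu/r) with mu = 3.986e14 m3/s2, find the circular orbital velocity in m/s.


V = sqrt(3.986e14 / 7098000) = 7494 m/s

7494 m/s


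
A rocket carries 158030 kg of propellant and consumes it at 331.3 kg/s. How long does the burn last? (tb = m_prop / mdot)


tb = 158030 / 331.3 = 477.0 s

477.0 s


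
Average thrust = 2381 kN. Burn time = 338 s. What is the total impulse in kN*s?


It = 2381 * 338 = 804778 kN*s

804778 kN*s


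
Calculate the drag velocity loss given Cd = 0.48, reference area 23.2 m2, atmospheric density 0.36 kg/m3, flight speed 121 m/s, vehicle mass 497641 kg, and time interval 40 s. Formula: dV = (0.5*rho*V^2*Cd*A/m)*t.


D = 0.5 * 0.36 * 121^2 * 0.48 * 23.2 = 29347.59 N
a = 29347.59 / 497641 = 0.059 m/s2
dV = 0.059 * 40 = 2.4 m/s

2.4 m/s


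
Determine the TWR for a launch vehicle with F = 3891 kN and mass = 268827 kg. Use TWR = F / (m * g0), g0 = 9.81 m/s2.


TWR = 3891000 / (268827 * 9.81) = 1.48

1.48


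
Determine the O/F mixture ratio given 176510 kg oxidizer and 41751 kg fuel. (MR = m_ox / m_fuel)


MR = 176510 / 41751 = 4.23

4.23


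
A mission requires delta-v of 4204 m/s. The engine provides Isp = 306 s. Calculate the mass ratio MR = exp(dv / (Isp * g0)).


Ve = 306 * 9.81 = 3001.86 m/s
MR = exp(4204 / 3001.86) = 4.057

4.057


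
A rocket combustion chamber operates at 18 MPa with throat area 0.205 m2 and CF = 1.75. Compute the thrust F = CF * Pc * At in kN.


F = 1.75 * 18e6 * 0.205 = 6.4575e+06 N = 6457.5 kN

6457.5 kN


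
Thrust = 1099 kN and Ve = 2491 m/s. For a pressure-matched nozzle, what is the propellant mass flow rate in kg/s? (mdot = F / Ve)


mdot = F / Ve = 1099000 / 2491 = 441.2 kg/s

441.2 kg/s


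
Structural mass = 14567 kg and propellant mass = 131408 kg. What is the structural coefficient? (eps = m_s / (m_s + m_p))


eps = 14567 / (14567 + 131408) = 0.0998

0.0998


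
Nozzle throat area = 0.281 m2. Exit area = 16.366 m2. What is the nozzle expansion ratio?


AR = 16.366 / 0.281 = 58.2

58.2


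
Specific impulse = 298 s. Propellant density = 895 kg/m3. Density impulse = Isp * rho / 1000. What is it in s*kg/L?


rho*Isp = 298 * 895 / 1000 = 267 s*kg/L

267 s*kg/L


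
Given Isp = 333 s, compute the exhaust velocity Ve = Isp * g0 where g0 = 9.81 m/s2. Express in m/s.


Ve = Isp * g0 = 333 * 9.81 = 3266.7 m/s

3266.7 m/s


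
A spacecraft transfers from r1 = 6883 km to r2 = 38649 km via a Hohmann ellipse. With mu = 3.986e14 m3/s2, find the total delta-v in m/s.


V1 = sqrt(mu/r1) = 7609.91 m/s
dV1 = V1*(sqrt(2*r2/(r1+r2)) - 1) = 2305.38 m/s
V2 = sqrt(mu/r2) = 3211.44 m/s
dV2 = V2*(1 - sqrt(2*r1/(r1+r2))) = 1445.62 m/s
Total dV = 3751 m/s

3751 m/s


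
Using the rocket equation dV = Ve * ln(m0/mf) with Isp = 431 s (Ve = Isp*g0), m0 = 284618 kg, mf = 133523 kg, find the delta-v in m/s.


Ve = 431 * 9.81 = 4228.11 m/s
dV = 4228.11 * ln(284618/133523) = 3200 m/s

3200 m/s


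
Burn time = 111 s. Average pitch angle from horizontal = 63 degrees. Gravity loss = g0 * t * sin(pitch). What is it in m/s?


GL = 9.81 * 111 * sin(63 deg) = 970 m/s

970 m/s


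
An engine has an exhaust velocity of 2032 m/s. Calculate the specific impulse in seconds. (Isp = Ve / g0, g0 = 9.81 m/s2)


Isp = Ve / g0 = 2032 / 9.81 = 207.1 s

207.1 s


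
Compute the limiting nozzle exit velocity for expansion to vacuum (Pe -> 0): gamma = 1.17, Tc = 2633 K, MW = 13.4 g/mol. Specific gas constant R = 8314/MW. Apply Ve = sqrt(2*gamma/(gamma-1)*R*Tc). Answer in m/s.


R = 8314 / 13.4 = 620.45 J/(kg.K)
Ve = sqrt(2 * 1.17 / (1.17 - 1) * 620.45 * 2633) = 4742 m/s

4742 m/s


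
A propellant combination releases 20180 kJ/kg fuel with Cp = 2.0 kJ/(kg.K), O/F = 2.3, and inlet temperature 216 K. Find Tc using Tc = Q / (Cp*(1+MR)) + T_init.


Tc = 20180 / (2.0 * (1 + 2.3)) + 216 = 3274 K

3274 K


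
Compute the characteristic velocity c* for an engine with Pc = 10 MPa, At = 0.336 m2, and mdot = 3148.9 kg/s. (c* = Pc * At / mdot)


c* = 10e6 * 0.336 / 3148.9 = 1067 m/s

1067 m/s


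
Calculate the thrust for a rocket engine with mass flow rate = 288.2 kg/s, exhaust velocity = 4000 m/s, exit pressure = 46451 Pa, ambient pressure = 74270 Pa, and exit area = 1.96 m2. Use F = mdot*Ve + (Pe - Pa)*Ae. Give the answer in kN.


F = 288.2 * 4000 + (46451 - 74270) * 1.96 = 1.0983e+06 N = 1098.3 kN

1098.3 kN


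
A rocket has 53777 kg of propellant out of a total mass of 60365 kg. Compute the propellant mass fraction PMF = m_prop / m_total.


PMF = 53777 / 60365 = 0.891

0.891


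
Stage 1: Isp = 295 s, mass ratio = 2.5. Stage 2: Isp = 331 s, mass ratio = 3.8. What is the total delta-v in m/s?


dV1 = 295 * 9.81 * ln(2.5) = 2651.7 m/s
dV2 = 331 * 9.81 * ln(3.8) = 4334.9 m/s
Total dV = 2651.7 + 4334.9 = 6986.6 m/s ~ 6987 m/s

6987 m/s


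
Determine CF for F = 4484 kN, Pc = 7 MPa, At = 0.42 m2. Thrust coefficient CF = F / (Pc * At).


CF = 4484000 / (7e6 * 0.42) = 1.53

1.53


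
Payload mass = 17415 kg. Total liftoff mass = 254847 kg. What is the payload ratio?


PR = 17415 / 254847 = 0.0683

0.0683


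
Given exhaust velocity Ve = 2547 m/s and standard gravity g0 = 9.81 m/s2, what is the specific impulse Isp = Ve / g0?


Isp = Ve / g0 = 2547 / 9.81 = 259.6 s

259.6 s


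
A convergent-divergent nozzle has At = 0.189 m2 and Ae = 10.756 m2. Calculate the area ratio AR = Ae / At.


AR = 10.756 / 0.189 = 56.9

56.9


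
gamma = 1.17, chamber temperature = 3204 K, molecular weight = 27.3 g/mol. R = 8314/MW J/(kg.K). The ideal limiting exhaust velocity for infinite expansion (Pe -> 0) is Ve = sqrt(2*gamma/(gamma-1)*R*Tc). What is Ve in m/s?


R = 8314 / 27.3 = 304.54 J/(kg.K)
Ve = sqrt(2 * 1.17 / (1.17 - 1) * 304.54 * 3204) = 3665 m/s

3665 m/s


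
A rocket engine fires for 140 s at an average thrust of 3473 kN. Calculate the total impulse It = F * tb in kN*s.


It = 3473 * 140 = 486220 kN*s

486220 kN*s


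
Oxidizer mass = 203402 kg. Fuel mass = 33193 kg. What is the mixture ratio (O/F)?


MR = 203402 / 33193 = 6.13

6.13
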